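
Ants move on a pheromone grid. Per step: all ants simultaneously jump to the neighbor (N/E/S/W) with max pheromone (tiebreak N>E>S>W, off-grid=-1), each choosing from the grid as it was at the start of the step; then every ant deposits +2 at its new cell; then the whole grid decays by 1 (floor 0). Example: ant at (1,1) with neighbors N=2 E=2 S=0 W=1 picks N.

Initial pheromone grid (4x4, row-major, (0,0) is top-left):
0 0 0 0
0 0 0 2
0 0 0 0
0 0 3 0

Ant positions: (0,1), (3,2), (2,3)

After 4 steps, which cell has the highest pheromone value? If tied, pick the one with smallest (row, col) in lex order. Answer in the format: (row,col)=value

Step 1: ant0:(0,1)->E->(0,2) | ant1:(3,2)->N->(2,2) | ant2:(2,3)->N->(1,3)
  grid max=3 at (1,3)
Step 2: ant0:(0,2)->E->(0,3) | ant1:(2,2)->S->(3,2) | ant2:(1,3)->N->(0,3)
  grid max=3 at (0,3)
Step 3: ant0:(0,3)->S->(1,3) | ant1:(3,2)->N->(2,2) | ant2:(0,3)->S->(1,3)
  grid max=5 at (1,3)
Step 4: ant0:(1,3)->N->(0,3) | ant1:(2,2)->S->(3,2) | ant2:(1,3)->N->(0,3)
  grid max=5 at (0,3)
Final grid:
  0 0 0 5
  0 0 0 4
  0 0 0 0
  0 0 3 0
Max pheromone 5 at (0,3)

Answer: (0,3)=5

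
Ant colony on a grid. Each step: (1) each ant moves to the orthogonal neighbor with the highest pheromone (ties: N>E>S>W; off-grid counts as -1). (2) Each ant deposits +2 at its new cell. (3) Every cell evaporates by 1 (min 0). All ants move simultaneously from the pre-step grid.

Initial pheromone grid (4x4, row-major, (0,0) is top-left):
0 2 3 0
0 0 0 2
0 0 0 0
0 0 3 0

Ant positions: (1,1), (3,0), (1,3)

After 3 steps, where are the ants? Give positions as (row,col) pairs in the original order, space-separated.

Step 1: ant0:(1,1)->N->(0,1) | ant1:(3,0)->N->(2,0) | ant2:(1,3)->N->(0,3)
  grid max=3 at (0,1)
Step 2: ant0:(0,1)->E->(0,2) | ant1:(2,0)->N->(1,0) | ant2:(0,3)->W->(0,2)
  grid max=5 at (0,2)
Step 3: ant0:(0,2)->W->(0,1) | ant1:(1,0)->N->(0,0) | ant2:(0,2)->W->(0,1)
  grid max=5 at (0,1)

(0,1) (0,0) (0,1)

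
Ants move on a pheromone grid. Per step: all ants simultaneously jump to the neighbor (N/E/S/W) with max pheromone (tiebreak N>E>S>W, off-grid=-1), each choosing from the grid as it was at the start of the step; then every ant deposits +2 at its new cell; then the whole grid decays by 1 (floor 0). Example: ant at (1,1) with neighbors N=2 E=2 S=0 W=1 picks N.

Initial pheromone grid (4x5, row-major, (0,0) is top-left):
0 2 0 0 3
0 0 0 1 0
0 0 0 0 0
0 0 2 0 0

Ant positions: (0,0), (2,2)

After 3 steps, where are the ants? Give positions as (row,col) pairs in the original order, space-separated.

Step 1: ant0:(0,0)->E->(0,1) | ant1:(2,2)->S->(3,2)
  grid max=3 at (0,1)
Step 2: ant0:(0,1)->E->(0,2) | ant1:(3,2)->N->(2,2)
  grid max=2 at (0,1)
Step 3: ant0:(0,2)->W->(0,1) | ant1:(2,2)->S->(3,2)
  grid max=3 at (0,1)

(0,1) (3,2)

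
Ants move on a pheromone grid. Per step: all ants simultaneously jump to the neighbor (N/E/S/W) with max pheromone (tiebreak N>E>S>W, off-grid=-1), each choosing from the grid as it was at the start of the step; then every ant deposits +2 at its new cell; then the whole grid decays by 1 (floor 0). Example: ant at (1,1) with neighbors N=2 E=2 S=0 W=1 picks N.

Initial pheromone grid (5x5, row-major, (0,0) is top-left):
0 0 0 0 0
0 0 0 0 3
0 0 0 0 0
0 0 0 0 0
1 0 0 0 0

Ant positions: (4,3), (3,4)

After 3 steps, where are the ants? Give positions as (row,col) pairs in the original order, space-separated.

Step 1: ant0:(4,3)->N->(3,3) | ant1:(3,4)->N->(2,4)
  grid max=2 at (1,4)
Step 2: ant0:(3,3)->N->(2,3) | ant1:(2,4)->N->(1,4)
  grid max=3 at (1,4)
Step 3: ant0:(2,3)->N->(1,3) | ant1:(1,4)->N->(0,4)
  grid max=2 at (1,4)

(1,3) (0,4)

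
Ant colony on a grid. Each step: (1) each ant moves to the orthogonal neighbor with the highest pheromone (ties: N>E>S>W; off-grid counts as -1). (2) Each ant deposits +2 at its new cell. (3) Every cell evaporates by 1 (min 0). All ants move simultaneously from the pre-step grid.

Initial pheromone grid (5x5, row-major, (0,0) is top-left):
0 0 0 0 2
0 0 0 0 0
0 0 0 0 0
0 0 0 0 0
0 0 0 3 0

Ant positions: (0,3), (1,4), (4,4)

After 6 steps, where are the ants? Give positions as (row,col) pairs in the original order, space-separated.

Step 1: ant0:(0,3)->E->(0,4) | ant1:(1,4)->N->(0,4) | ant2:(4,4)->W->(4,3)
  grid max=5 at (0,4)
Step 2: ant0:(0,4)->S->(1,4) | ant1:(0,4)->S->(1,4) | ant2:(4,3)->N->(3,3)
  grid max=4 at (0,4)
Step 3: ant0:(1,4)->N->(0,4) | ant1:(1,4)->N->(0,4) | ant2:(3,3)->S->(4,3)
  grid max=7 at (0,4)
Step 4: ant0:(0,4)->S->(1,4) | ant1:(0,4)->S->(1,4) | ant2:(4,3)->N->(3,3)
  grid max=6 at (0,4)
Step 5: ant0:(1,4)->N->(0,4) | ant1:(1,4)->N->(0,4) | ant2:(3,3)->S->(4,3)
  grid max=9 at (0,4)
Step 6: ant0:(0,4)->S->(1,4) | ant1:(0,4)->S->(1,4) | ant2:(4,3)->N->(3,3)
  grid max=8 at (0,4)

(1,4) (1,4) (3,3)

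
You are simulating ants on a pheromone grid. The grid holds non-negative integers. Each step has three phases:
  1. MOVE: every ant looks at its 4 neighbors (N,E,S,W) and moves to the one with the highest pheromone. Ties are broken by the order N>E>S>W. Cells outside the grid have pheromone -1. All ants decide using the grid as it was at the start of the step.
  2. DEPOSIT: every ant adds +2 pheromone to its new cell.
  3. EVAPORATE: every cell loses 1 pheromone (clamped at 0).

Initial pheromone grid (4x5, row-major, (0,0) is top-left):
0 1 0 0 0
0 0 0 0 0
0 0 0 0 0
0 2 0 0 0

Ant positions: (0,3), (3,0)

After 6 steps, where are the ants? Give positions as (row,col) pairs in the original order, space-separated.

Step 1: ant0:(0,3)->E->(0,4) | ant1:(3,0)->E->(3,1)
  grid max=3 at (3,1)
Step 2: ant0:(0,4)->S->(1,4) | ant1:(3,1)->N->(2,1)
  grid max=2 at (3,1)
Step 3: ant0:(1,4)->N->(0,4) | ant1:(2,1)->S->(3,1)
  grid max=3 at (3,1)
Step 4: ant0:(0,4)->S->(1,4) | ant1:(3,1)->N->(2,1)
  grid max=2 at (3,1)
Step 5: ant0:(1,4)->N->(0,4) | ant1:(2,1)->S->(3,1)
  grid max=3 at (3,1)
Step 6: ant0:(0,4)->S->(1,4) | ant1:(3,1)->N->(2,1)
  grid max=2 at (3,1)

(1,4) (2,1)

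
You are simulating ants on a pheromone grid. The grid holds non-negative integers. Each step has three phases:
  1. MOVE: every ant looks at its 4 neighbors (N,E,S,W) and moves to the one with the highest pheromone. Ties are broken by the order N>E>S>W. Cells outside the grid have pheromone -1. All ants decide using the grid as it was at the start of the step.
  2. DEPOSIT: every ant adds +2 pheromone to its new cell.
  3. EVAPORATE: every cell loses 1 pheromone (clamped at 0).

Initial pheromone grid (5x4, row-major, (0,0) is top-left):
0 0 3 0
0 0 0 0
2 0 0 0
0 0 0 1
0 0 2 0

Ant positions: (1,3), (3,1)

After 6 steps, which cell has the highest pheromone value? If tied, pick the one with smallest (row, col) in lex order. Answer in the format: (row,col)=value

Step 1: ant0:(1,3)->N->(0,3) | ant1:(3,1)->N->(2,1)
  grid max=2 at (0,2)
Step 2: ant0:(0,3)->W->(0,2) | ant1:(2,1)->W->(2,0)
  grid max=3 at (0,2)
Step 3: ant0:(0,2)->E->(0,3) | ant1:(2,0)->N->(1,0)
  grid max=2 at (0,2)
Step 4: ant0:(0,3)->W->(0,2) | ant1:(1,0)->S->(2,0)
  grid max=3 at (0,2)
Step 5: ant0:(0,2)->E->(0,3) | ant1:(2,0)->N->(1,0)
  grid max=2 at (0,2)
Step 6: ant0:(0,3)->W->(0,2) | ant1:(1,0)->S->(2,0)
  grid max=3 at (0,2)
Final grid:
  0 0 3 0
  0 0 0 0
  2 0 0 0
  0 0 0 0
  0 0 0 0
Max pheromone 3 at (0,2)

Answer: (0,2)=3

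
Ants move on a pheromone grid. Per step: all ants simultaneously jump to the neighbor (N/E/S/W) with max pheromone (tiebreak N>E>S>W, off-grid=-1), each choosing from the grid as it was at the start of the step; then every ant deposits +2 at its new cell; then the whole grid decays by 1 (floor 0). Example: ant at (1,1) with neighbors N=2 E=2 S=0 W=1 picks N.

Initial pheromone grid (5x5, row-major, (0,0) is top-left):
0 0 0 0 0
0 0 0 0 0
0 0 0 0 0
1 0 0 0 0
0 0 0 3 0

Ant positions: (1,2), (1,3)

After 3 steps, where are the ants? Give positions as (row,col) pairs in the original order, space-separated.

Step 1: ant0:(1,2)->N->(0,2) | ant1:(1,3)->N->(0,3)
  grid max=2 at (4,3)
Step 2: ant0:(0,2)->E->(0,3) | ant1:(0,3)->W->(0,2)
  grid max=2 at (0,2)
Step 3: ant0:(0,3)->W->(0,2) | ant1:(0,2)->E->(0,3)
  grid max=3 at (0,2)

(0,2) (0,3)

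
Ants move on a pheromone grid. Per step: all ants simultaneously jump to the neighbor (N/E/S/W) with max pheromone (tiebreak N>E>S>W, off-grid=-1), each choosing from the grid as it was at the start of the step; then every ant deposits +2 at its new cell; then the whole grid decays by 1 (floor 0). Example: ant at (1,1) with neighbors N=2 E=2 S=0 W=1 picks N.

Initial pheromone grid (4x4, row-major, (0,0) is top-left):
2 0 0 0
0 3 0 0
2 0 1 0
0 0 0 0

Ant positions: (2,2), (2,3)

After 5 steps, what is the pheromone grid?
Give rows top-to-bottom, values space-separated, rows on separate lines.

After step 1: ants at (1,2),(2,2)
  1 0 0 0
  0 2 1 0
  1 0 2 0
  0 0 0 0
After step 2: ants at (2,2),(1,2)
  0 0 0 0
  0 1 2 0
  0 0 3 0
  0 0 0 0
After step 3: ants at (1,2),(2,2)
  0 0 0 0
  0 0 3 0
  0 0 4 0
  0 0 0 0
After step 4: ants at (2,2),(1,2)
  0 0 0 0
  0 0 4 0
  0 0 5 0
  0 0 0 0
After step 5: ants at (1,2),(2,2)
  0 0 0 0
  0 0 5 0
  0 0 6 0
  0 0 0 0

0 0 0 0
0 0 5 0
0 0 6 0
0 0 0 0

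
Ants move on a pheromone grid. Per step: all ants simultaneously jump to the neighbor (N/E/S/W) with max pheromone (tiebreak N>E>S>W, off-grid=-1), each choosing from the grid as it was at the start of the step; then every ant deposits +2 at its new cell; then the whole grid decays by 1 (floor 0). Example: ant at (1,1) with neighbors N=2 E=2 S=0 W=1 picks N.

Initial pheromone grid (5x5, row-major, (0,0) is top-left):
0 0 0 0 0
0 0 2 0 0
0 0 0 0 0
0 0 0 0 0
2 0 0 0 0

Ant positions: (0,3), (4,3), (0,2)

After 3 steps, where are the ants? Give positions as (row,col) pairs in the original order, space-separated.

Step 1: ant0:(0,3)->E->(0,4) | ant1:(4,3)->N->(3,3) | ant2:(0,2)->S->(1,2)
  grid max=3 at (1,2)
Step 2: ant0:(0,4)->S->(1,4) | ant1:(3,3)->N->(2,3) | ant2:(1,2)->N->(0,2)
  grid max=2 at (1,2)
Step 3: ant0:(1,4)->N->(0,4) | ant1:(2,3)->N->(1,3) | ant2:(0,2)->S->(1,2)
  grid max=3 at (1,2)

(0,4) (1,3) (1,2)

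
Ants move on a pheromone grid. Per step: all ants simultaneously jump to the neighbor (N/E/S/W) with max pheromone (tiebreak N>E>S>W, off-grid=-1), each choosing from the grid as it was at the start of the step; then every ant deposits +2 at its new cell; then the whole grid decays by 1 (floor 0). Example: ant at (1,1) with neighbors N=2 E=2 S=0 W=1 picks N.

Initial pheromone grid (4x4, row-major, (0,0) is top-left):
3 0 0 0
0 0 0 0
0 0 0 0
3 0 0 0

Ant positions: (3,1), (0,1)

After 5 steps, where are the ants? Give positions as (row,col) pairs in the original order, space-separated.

Step 1: ant0:(3,1)->W->(3,0) | ant1:(0,1)->W->(0,0)
  grid max=4 at (0,0)
Step 2: ant0:(3,0)->N->(2,0) | ant1:(0,0)->E->(0,1)
  grid max=3 at (0,0)
Step 3: ant0:(2,0)->S->(3,0) | ant1:(0,1)->W->(0,0)
  grid max=4 at (0,0)
Step 4: ant0:(3,0)->N->(2,0) | ant1:(0,0)->E->(0,1)
  grid max=3 at (0,0)
Step 5: ant0:(2,0)->S->(3,0) | ant1:(0,1)->W->(0,0)
  grid max=4 at (0,0)

(3,0) (0,0)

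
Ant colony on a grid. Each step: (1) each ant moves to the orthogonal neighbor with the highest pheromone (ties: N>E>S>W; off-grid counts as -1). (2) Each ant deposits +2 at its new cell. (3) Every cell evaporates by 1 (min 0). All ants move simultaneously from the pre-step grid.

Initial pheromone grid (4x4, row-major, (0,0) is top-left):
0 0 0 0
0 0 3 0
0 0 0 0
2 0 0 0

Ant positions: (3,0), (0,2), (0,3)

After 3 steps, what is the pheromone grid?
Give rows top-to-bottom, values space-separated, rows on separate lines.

After step 1: ants at (2,0),(1,2),(1,3)
  0 0 0 0
  0 0 4 1
  1 0 0 0
  1 0 0 0
After step 2: ants at (3,0),(1,3),(1,2)
  0 0 0 0
  0 0 5 2
  0 0 0 0
  2 0 0 0
After step 3: ants at (2,0),(1,2),(1,3)
  0 0 0 0
  0 0 6 3
  1 0 0 0
  1 0 0 0

0 0 0 0
0 0 6 3
1 0 0 0
1 0 0 0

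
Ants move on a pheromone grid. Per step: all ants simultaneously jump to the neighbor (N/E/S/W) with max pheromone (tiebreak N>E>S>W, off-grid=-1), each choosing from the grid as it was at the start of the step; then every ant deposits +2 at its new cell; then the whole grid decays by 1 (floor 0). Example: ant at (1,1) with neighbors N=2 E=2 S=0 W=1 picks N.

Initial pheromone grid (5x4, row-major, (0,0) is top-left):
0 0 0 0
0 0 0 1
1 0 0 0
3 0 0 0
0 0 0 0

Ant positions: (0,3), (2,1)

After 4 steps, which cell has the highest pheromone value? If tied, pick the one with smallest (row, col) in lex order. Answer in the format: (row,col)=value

Step 1: ant0:(0,3)->S->(1,3) | ant1:(2,1)->W->(2,0)
  grid max=2 at (1,3)
Step 2: ant0:(1,3)->N->(0,3) | ant1:(2,0)->S->(3,0)
  grid max=3 at (3,0)
Step 3: ant0:(0,3)->S->(1,3) | ant1:(3,0)->N->(2,0)
  grid max=2 at (1,3)
Step 4: ant0:(1,3)->N->(0,3) | ant1:(2,0)->S->(3,0)
  grid max=3 at (3,0)
Final grid:
  0 0 0 1
  0 0 0 1
  1 0 0 0
  3 0 0 0
  0 0 0 0
Max pheromone 3 at (3,0)

Answer: (3,0)=3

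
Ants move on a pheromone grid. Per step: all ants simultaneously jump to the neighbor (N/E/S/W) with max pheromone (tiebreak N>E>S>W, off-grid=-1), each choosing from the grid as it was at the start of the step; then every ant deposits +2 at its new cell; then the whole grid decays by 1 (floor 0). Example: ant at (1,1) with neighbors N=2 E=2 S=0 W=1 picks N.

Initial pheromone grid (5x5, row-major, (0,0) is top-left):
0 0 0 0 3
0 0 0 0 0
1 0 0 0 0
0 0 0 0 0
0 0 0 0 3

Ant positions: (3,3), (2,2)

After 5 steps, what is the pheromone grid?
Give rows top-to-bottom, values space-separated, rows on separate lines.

After step 1: ants at (2,3),(1,2)
  0 0 0 0 2
  0 0 1 0 0
  0 0 0 1 0
  0 0 0 0 0
  0 0 0 0 2
After step 2: ants at (1,3),(0,2)
  0 0 1 0 1
  0 0 0 1 0
  0 0 0 0 0
  0 0 0 0 0
  0 0 0 0 1
After step 3: ants at (0,3),(0,3)
  0 0 0 3 0
  0 0 0 0 0
  0 0 0 0 0
  0 0 0 0 0
  0 0 0 0 0
After step 4: ants at (0,4),(0,4)
  0 0 0 2 3
  0 0 0 0 0
  0 0 0 0 0
  0 0 0 0 0
  0 0 0 0 0
After step 5: ants at (0,3),(0,3)
  0 0 0 5 2
  0 0 0 0 0
  0 0 0 0 0
  0 0 0 0 0
  0 0 0 0 0

0 0 0 5 2
0 0 0 0 0
0 0 0 0 0
0 0 0 0 0
0 0 0 0 0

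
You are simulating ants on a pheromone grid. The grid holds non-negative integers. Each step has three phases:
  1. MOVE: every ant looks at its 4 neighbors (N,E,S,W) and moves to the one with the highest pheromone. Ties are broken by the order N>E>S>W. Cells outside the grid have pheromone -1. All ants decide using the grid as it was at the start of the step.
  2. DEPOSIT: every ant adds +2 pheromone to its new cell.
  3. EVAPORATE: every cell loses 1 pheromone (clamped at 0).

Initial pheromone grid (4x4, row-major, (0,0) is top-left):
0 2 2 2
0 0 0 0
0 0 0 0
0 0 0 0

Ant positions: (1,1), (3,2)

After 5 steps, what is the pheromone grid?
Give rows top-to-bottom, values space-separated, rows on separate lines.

After step 1: ants at (0,1),(2,2)
  0 3 1 1
  0 0 0 0
  0 0 1 0
  0 0 0 0
After step 2: ants at (0,2),(1,2)
  0 2 2 0
  0 0 1 0
  0 0 0 0
  0 0 0 0
After step 3: ants at (0,1),(0,2)
  0 3 3 0
  0 0 0 0
  0 0 0 0
  0 0 0 0
After step 4: ants at (0,2),(0,1)
  0 4 4 0
  0 0 0 0
  0 0 0 0
  0 0 0 0
After step 5: ants at (0,1),(0,2)
  0 5 5 0
  0 0 0 0
  0 0 0 0
  0 0 0 0

0 5 5 0
0 0 0 0
0 0 0 0
0 0 0 0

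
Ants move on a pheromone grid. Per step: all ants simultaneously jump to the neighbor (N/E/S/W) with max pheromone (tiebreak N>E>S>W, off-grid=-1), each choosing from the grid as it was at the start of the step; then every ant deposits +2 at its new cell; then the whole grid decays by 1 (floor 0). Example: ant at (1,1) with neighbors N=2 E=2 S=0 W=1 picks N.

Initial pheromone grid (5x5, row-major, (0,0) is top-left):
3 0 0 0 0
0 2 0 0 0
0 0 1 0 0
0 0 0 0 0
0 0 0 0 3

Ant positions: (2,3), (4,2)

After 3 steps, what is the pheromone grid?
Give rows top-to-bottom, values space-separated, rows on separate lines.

After step 1: ants at (2,2),(3,2)
  2 0 0 0 0
  0 1 0 0 0
  0 0 2 0 0
  0 0 1 0 0
  0 0 0 0 2
After step 2: ants at (3,2),(2,2)
  1 0 0 0 0
  0 0 0 0 0
  0 0 3 0 0
  0 0 2 0 0
  0 0 0 0 1
After step 3: ants at (2,2),(3,2)
  0 0 0 0 0
  0 0 0 0 0
  0 0 4 0 0
  0 0 3 0 0
  0 0 0 0 0

0 0 0 0 0
0 0 0 0 0
0 0 4 0 0
0 0 3 0 0
0 0 0 0 0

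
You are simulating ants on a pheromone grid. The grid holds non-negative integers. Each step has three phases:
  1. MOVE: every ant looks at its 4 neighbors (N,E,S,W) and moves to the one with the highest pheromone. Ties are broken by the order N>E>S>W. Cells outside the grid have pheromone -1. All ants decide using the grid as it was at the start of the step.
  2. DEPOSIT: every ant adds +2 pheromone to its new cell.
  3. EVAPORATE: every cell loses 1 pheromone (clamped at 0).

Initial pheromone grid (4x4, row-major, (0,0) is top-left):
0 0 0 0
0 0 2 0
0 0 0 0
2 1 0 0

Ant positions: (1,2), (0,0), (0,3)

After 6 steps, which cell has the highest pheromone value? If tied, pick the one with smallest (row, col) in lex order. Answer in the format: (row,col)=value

Answer: (1,2)=12

Derivation:
Step 1: ant0:(1,2)->N->(0,2) | ant1:(0,0)->E->(0,1) | ant2:(0,3)->S->(1,3)
  grid max=1 at (0,1)
Step 2: ant0:(0,2)->S->(1,2) | ant1:(0,1)->E->(0,2) | ant2:(1,3)->W->(1,2)
  grid max=4 at (1,2)
Step 3: ant0:(1,2)->N->(0,2) | ant1:(0,2)->S->(1,2) | ant2:(1,2)->N->(0,2)
  grid max=5 at (0,2)
Step 4: ant0:(0,2)->S->(1,2) | ant1:(1,2)->N->(0,2) | ant2:(0,2)->S->(1,2)
  grid max=8 at (1,2)
Step 5: ant0:(1,2)->N->(0,2) | ant1:(0,2)->S->(1,2) | ant2:(1,2)->N->(0,2)
  grid max=9 at (0,2)
Step 6: ant0:(0,2)->S->(1,2) | ant1:(1,2)->N->(0,2) | ant2:(0,2)->S->(1,2)
  grid max=12 at (1,2)
Final grid:
  0 0 10 0
  0 0 12 0
  0 0 0 0
  0 0 0 0
Max pheromone 12 at (1,2)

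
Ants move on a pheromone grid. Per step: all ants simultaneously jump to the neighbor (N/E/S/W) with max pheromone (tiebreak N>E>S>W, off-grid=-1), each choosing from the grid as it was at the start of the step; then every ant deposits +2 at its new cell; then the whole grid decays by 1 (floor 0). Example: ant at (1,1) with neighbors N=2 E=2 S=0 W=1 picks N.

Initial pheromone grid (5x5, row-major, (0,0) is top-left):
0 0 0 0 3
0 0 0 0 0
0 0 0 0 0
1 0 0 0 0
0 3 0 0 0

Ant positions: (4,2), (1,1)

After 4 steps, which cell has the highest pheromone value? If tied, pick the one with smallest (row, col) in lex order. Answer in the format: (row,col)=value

Answer: (4,1)=3

Derivation:
Step 1: ant0:(4,2)->W->(4,1) | ant1:(1,1)->N->(0,1)
  grid max=4 at (4,1)
Step 2: ant0:(4,1)->N->(3,1) | ant1:(0,1)->E->(0,2)
  grid max=3 at (4,1)
Step 3: ant0:(3,1)->S->(4,1) | ant1:(0,2)->E->(0,3)
  grid max=4 at (4,1)
Step 4: ant0:(4,1)->N->(3,1) | ant1:(0,3)->E->(0,4)
  grid max=3 at (4,1)
Final grid:
  0 0 0 0 1
  0 0 0 0 0
  0 0 0 0 0
  0 1 0 0 0
  0 3 0 0 0
Max pheromone 3 at (4,1)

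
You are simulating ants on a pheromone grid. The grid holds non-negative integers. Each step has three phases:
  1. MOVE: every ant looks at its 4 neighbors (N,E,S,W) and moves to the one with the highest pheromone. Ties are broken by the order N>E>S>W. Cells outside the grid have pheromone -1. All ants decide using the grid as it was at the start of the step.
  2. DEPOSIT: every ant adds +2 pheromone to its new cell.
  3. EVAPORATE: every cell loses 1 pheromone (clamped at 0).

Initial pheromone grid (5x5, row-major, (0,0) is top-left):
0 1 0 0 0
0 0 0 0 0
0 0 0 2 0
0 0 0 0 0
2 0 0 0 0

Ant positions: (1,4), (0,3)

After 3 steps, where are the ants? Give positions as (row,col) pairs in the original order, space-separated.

Step 1: ant0:(1,4)->N->(0,4) | ant1:(0,3)->E->(0,4)
  grid max=3 at (0,4)
Step 2: ant0:(0,4)->S->(1,4) | ant1:(0,4)->S->(1,4)
  grid max=3 at (1,4)
Step 3: ant0:(1,4)->N->(0,4) | ant1:(1,4)->N->(0,4)
  grid max=5 at (0,4)

(0,4) (0,4)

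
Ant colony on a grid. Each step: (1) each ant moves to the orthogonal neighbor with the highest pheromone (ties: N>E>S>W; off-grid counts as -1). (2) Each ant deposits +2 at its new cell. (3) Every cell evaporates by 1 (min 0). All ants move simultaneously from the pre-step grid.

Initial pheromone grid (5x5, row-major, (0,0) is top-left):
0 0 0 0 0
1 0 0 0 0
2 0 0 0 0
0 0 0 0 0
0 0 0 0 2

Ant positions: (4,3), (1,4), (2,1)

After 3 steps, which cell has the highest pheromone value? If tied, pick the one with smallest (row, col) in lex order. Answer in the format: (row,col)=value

Step 1: ant0:(4,3)->E->(4,4) | ant1:(1,4)->N->(0,4) | ant2:(2,1)->W->(2,0)
  grid max=3 at (2,0)
Step 2: ant0:(4,4)->N->(3,4) | ant1:(0,4)->S->(1,4) | ant2:(2,0)->N->(1,0)
  grid max=2 at (2,0)
Step 3: ant0:(3,4)->S->(4,4) | ant1:(1,4)->N->(0,4) | ant2:(1,0)->S->(2,0)
  grid max=3 at (2,0)
Final grid:
  0 0 0 0 1
  0 0 0 0 0
  3 0 0 0 0
  0 0 0 0 0
  0 0 0 0 3
Max pheromone 3 at (2,0)

Answer: (2,0)=3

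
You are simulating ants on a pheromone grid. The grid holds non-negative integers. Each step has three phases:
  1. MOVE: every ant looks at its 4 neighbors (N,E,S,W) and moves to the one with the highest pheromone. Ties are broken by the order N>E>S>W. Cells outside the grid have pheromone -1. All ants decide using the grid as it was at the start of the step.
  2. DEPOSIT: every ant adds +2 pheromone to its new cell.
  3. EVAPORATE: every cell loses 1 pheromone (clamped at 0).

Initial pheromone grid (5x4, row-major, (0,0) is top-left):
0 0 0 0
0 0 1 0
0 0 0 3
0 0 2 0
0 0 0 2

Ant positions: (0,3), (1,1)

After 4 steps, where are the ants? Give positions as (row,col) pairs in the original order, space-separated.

Step 1: ant0:(0,3)->S->(1,3) | ant1:(1,1)->E->(1,2)
  grid max=2 at (1,2)
Step 2: ant0:(1,3)->S->(2,3) | ant1:(1,2)->E->(1,3)
  grid max=3 at (2,3)
Step 3: ant0:(2,3)->N->(1,3) | ant1:(1,3)->S->(2,3)
  grid max=4 at (2,3)
Step 4: ant0:(1,3)->S->(2,3) | ant1:(2,3)->N->(1,3)
  grid max=5 at (2,3)

(2,3) (1,3)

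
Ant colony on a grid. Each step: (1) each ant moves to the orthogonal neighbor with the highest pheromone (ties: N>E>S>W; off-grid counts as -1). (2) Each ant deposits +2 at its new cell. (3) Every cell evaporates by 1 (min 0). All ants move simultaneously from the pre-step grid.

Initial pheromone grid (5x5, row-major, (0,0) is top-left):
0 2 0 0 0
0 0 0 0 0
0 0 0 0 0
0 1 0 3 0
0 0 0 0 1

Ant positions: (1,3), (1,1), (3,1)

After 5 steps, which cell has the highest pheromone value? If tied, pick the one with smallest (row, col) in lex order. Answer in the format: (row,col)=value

Step 1: ant0:(1,3)->N->(0,3) | ant1:(1,1)->N->(0,1) | ant2:(3,1)->N->(2,1)
  grid max=3 at (0,1)
Step 2: ant0:(0,3)->E->(0,4) | ant1:(0,1)->E->(0,2) | ant2:(2,1)->N->(1,1)
  grid max=2 at (0,1)
Step 3: ant0:(0,4)->S->(1,4) | ant1:(0,2)->W->(0,1) | ant2:(1,1)->N->(0,1)
  grid max=5 at (0,1)
Step 4: ant0:(1,4)->N->(0,4) | ant1:(0,1)->E->(0,2) | ant2:(0,1)->E->(0,2)
  grid max=4 at (0,1)
Step 5: ant0:(0,4)->S->(1,4) | ant1:(0,2)->W->(0,1) | ant2:(0,2)->W->(0,1)
  grid max=7 at (0,1)
Final grid:
  0 7 2 0 0
  0 0 0 0 1
  0 0 0 0 0
  0 0 0 0 0
  0 0 0 0 0
Max pheromone 7 at (0,1)

Answer: (0,1)=7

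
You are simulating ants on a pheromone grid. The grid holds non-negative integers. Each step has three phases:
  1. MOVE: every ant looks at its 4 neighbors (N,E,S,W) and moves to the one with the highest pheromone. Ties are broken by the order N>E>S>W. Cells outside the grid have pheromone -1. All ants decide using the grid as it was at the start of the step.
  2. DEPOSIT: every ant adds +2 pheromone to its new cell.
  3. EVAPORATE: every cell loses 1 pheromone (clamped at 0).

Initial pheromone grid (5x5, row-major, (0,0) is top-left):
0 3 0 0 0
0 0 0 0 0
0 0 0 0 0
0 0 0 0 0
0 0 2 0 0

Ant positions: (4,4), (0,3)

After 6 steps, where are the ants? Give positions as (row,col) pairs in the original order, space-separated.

Step 1: ant0:(4,4)->N->(3,4) | ant1:(0,3)->E->(0,4)
  grid max=2 at (0,1)
Step 2: ant0:(3,4)->N->(2,4) | ant1:(0,4)->S->(1,4)
  grid max=1 at (0,1)
Step 3: ant0:(2,4)->N->(1,4) | ant1:(1,4)->S->(2,4)
  grid max=2 at (1,4)
Step 4: ant0:(1,4)->S->(2,4) | ant1:(2,4)->N->(1,4)
  grid max=3 at (1,4)
Step 5: ant0:(2,4)->N->(1,4) | ant1:(1,4)->S->(2,4)
  grid max=4 at (1,4)
Step 6: ant0:(1,4)->S->(2,4) | ant1:(2,4)->N->(1,4)
  grid max=5 at (1,4)

(2,4) (1,4)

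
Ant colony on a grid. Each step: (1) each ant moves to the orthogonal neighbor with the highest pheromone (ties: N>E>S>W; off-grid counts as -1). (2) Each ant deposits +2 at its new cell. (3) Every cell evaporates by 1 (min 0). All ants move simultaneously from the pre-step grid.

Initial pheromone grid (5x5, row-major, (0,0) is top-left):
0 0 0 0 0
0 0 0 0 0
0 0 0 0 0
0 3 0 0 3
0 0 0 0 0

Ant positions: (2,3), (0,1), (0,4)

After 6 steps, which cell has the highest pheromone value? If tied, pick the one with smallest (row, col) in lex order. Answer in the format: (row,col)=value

Answer: (1,3)=10

Derivation:
Step 1: ant0:(2,3)->N->(1,3) | ant1:(0,1)->E->(0,2) | ant2:(0,4)->S->(1,4)
  grid max=2 at (3,1)
Step 2: ant0:(1,3)->E->(1,4) | ant1:(0,2)->E->(0,3) | ant2:(1,4)->W->(1,3)
  grid max=2 at (1,3)
Step 3: ant0:(1,4)->W->(1,3) | ant1:(0,3)->S->(1,3) | ant2:(1,3)->E->(1,4)
  grid max=5 at (1,3)
Step 4: ant0:(1,3)->E->(1,4) | ant1:(1,3)->E->(1,4) | ant2:(1,4)->W->(1,3)
  grid max=6 at (1,3)
Step 5: ant0:(1,4)->W->(1,3) | ant1:(1,4)->W->(1,3) | ant2:(1,3)->E->(1,4)
  grid max=9 at (1,3)
Step 6: ant0:(1,3)->E->(1,4) | ant1:(1,3)->E->(1,4) | ant2:(1,4)->W->(1,3)
  grid max=10 at (1,3)
Final grid:
  0 0 0 0 0
  0 0 0 10 10
  0 0 0 0 0
  0 0 0 0 0
  0 0 0 0 0
Max pheromone 10 at (1,3)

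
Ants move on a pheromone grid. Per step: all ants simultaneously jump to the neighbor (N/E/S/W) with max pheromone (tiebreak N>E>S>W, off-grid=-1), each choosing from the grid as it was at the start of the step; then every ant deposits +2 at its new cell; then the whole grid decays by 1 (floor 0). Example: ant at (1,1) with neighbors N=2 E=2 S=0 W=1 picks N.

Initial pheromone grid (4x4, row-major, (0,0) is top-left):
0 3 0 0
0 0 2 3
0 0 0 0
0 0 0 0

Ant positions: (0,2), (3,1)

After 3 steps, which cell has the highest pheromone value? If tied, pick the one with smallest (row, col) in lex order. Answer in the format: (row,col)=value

Step 1: ant0:(0,2)->W->(0,1) | ant1:(3,1)->N->(2,1)
  grid max=4 at (0,1)
Step 2: ant0:(0,1)->E->(0,2) | ant1:(2,1)->N->(1,1)
  grid max=3 at (0,1)
Step 3: ant0:(0,2)->W->(0,1) | ant1:(1,1)->N->(0,1)
  grid max=6 at (0,1)
Final grid:
  0 6 0 0
  0 0 0 0
  0 0 0 0
  0 0 0 0
Max pheromone 6 at (0,1)

Answer: (0,1)=6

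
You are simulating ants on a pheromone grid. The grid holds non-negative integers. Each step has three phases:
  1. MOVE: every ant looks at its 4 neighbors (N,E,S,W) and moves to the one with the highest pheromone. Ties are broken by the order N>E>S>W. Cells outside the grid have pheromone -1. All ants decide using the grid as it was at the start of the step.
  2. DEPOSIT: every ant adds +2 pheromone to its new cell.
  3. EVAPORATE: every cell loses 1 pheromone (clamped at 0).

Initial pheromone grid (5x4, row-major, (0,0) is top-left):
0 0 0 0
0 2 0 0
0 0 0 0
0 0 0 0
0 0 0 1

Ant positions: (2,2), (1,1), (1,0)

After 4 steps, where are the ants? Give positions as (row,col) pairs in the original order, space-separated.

Step 1: ant0:(2,2)->N->(1,2) | ant1:(1,1)->N->(0,1) | ant2:(1,0)->E->(1,1)
  grid max=3 at (1,1)
Step 2: ant0:(1,2)->W->(1,1) | ant1:(0,1)->S->(1,1) | ant2:(1,1)->N->(0,1)
  grid max=6 at (1,1)
Step 3: ant0:(1,1)->N->(0,1) | ant1:(1,1)->N->(0,1) | ant2:(0,1)->S->(1,1)
  grid max=7 at (1,1)
Step 4: ant0:(0,1)->S->(1,1) | ant1:(0,1)->S->(1,1) | ant2:(1,1)->N->(0,1)
  grid max=10 at (1,1)

(1,1) (1,1) (0,1)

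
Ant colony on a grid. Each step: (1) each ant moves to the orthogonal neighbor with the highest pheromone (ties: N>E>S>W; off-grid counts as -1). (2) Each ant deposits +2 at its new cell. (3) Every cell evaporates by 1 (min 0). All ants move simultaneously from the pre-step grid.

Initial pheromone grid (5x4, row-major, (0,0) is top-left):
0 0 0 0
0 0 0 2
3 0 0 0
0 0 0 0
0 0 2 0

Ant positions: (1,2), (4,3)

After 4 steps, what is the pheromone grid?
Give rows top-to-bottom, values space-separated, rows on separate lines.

After step 1: ants at (1,3),(4,2)
  0 0 0 0
  0 0 0 3
  2 0 0 0
  0 0 0 0
  0 0 3 0
After step 2: ants at (0,3),(3,2)
  0 0 0 1
  0 0 0 2
  1 0 0 0
  0 0 1 0
  0 0 2 0
After step 3: ants at (1,3),(4,2)
  0 0 0 0
  0 0 0 3
  0 0 0 0
  0 0 0 0
  0 0 3 0
After step 4: ants at (0,3),(3,2)
  0 0 0 1
  0 0 0 2
  0 0 0 0
  0 0 1 0
  0 0 2 0

0 0 0 1
0 0 0 2
0 0 0 0
0 0 1 0
0 0 2 0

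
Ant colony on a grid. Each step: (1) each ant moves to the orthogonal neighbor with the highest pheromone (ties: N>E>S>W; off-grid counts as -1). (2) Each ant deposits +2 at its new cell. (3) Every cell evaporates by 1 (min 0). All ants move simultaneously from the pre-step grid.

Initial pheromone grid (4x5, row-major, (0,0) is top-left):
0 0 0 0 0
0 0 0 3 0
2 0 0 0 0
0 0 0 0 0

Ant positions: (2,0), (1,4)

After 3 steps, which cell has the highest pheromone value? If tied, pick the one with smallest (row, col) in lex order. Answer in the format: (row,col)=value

Answer: (1,3)=4

Derivation:
Step 1: ant0:(2,0)->N->(1,0) | ant1:(1,4)->W->(1,3)
  grid max=4 at (1,3)
Step 2: ant0:(1,0)->S->(2,0) | ant1:(1,3)->N->(0,3)
  grid max=3 at (1,3)
Step 3: ant0:(2,0)->N->(1,0) | ant1:(0,3)->S->(1,3)
  grid max=4 at (1,3)
Final grid:
  0 0 0 0 0
  1 0 0 4 0
  1 0 0 0 0
  0 0 0 0 0
Max pheromone 4 at (1,3)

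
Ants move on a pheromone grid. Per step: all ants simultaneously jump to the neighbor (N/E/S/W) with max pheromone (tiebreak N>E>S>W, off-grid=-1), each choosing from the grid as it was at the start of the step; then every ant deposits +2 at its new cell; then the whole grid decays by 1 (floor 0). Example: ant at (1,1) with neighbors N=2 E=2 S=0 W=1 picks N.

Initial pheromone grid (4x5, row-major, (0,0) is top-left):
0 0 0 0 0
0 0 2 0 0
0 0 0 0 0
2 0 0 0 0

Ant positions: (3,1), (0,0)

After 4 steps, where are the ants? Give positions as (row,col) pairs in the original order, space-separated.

Step 1: ant0:(3,1)->W->(3,0) | ant1:(0,0)->E->(0,1)
  grid max=3 at (3,0)
Step 2: ant0:(3,0)->N->(2,0) | ant1:(0,1)->E->(0,2)
  grid max=2 at (3,0)
Step 3: ant0:(2,0)->S->(3,0) | ant1:(0,2)->E->(0,3)
  grid max=3 at (3,0)
Step 4: ant0:(3,0)->N->(2,0) | ant1:(0,3)->E->(0,4)
  grid max=2 at (3,0)

(2,0) (0,4)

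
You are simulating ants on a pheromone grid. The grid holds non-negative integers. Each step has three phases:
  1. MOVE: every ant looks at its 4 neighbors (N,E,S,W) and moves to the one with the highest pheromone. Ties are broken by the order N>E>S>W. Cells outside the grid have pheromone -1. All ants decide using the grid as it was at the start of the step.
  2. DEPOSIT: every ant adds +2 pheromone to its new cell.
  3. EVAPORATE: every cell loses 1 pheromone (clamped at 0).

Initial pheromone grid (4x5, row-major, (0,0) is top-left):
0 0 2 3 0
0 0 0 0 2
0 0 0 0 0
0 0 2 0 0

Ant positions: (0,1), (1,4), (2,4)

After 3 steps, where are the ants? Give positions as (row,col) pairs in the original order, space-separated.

Step 1: ant0:(0,1)->E->(0,2) | ant1:(1,4)->N->(0,4) | ant2:(2,4)->N->(1,4)
  grid max=3 at (0,2)
Step 2: ant0:(0,2)->E->(0,3) | ant1:(0,4)->S->(1,4) | ant2:(1,4)->N->(0,4)
  grid max=4 at (1,4)
Step 3: ant0:(0,3)->E->(0,4) | ant1:(1,4)->N->(0,4) | ant2:(0,4)->S->(1,4)
  grid max=5 at (0,4)

(0,4) (0,4) (1,4)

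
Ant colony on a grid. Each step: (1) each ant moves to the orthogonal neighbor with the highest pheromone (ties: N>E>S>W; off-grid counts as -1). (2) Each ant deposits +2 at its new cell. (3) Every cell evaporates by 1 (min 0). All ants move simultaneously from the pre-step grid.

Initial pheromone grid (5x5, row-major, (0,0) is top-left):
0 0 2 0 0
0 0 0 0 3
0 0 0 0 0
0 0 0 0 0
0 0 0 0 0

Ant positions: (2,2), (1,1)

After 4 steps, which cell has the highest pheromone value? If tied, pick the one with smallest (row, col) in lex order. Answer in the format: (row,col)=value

Answer: (0,2)=6

Derivation:
Step 1: ant0:(2,2)->N->(1,2) | ant1:(1,1)->N->(0,1)
  grid max=2 at (1,4)
Step 2: ant0:(1,2)->N->(0,2) | ant1:(0,1)->E->(0,2)
  grid max=4 at (0,2)
Step 3: ant0:(0,2)->E->(0,3) | ant1:(0,2)->E->(0,3)
  grid max=3 at (0,2)
Step 4: ant0:(0,3)->W->(0,2) | ant1:(0,3)->W->(0,2)
  grid max=6 at (0,2)
Final grid:
  0 0 6 2 0
  0 0 0 0 0
  0 0 0 0 0
  0 0 0 0 0
  0 0 0 0 0
Max pheromone 6 at (0,2)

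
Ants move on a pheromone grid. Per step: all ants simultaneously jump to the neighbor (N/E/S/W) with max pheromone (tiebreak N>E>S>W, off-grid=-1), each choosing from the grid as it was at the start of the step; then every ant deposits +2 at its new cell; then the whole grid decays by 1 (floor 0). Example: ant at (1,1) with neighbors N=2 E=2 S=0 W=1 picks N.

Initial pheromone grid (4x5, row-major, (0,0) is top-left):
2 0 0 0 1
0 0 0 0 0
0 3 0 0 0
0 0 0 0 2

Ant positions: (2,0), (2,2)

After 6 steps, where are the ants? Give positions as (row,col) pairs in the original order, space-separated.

Step 1: ant0:(2,0)->E->(2,1) | ant1:(2,2)->W->(2,1)
  grid max=6 at (2,1)
Step 2: ant0:(2,1)->N->(1,1) | ant1:(2,1)->N->(1,1)
  grid max=5 at (2,1)
Step 3: ant0:(1,1)->S->(2,1) | ant1:(1,1)->S->(2,1)
  grid max=8 at (2,1)
Step 4: ant0:(2,1)->N->(1,1) | ant1:(2,1)->N->(1,1)
  grid max=7 at (2,1)
Step 5: ant0:(1,1)->S->(2,1) | ant1:(1,1)->S->(2,1)
  grid max=10 at (2,1)
Step 6: ant0:(2,1)->N->(1,1) | ant1:(2,1)->N->(1,1)
  grid max=9 at (2,1)

(1,1) (1,1)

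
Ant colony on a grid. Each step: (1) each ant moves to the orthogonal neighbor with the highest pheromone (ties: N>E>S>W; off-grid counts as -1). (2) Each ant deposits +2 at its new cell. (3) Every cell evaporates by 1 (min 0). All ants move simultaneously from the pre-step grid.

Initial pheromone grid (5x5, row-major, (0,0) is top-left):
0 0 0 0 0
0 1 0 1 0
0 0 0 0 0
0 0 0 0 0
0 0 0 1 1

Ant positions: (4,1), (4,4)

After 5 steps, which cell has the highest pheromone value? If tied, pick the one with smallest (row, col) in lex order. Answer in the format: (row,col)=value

Answer: (4,3)=2

Derivation:
Step 1: ant0:(4,1)->N->(3,1) | ant1:(4,4)->W->(4,3)
  grid max=2 at (4,3)
Step 2: ant0:(3,1)->N->(2,1) | ant1:(4,3)->N->(3,3)
  grid max=1 at (2,1)
Step 3: ant0:(2,1)->N->(1,1) | ant1:(3,3)->S->(4,3)
  grid max=2 at (4,3)
Step 4: ant0:(1,1)->N->(0,1) | ant1:(4,3)->N->(3,3)
  grid max=1 at (0,1)
Step 5: ant0:(0,1)->E->(0,2) | ant1:(3,3)->S->(4,3)
  grid max=2 at (4,3)
Final grid:
  0 0 1 0 0
  0 0 0 0 0
  0 0 0 0 0
  0 0 0 0 0
  0 0 0 2 0
Max pheromone 2 at (4,3)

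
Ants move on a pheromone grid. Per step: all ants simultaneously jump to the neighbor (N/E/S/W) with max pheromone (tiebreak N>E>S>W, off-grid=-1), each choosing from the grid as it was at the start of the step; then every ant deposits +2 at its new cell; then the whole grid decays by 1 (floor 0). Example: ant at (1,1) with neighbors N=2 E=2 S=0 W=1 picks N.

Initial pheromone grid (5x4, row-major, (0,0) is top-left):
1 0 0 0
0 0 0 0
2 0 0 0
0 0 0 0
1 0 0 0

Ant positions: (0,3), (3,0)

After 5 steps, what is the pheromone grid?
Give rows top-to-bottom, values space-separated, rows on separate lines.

After step 1: ants at (1,3),(2,0)
  0 0 0 0
  0 0 0 1
  3 0 0 0
  0 0 0 0
  0 0 0 0
After step 2: ants at (0,3),(1,0)
  0 0 0 1
  1 0 0 0
  2 0 0 0
  0 0 0 0
  0 0 0 0
After step 3: ants at (1,3),(2,0)
  0 0 0 0
  0 0 0 1
  3 0 0 0
  0 0 0 0
  0 0 0 0
After step 4: ants at (0,3),(1,0)
  0 0 0 1
  1 0 0 0
  2 0 0 0
  0 0 0 0
  0 0 0 0
After step 5: ants at (1,3),(2,0)
  0 0 0 0
  0 0 0 1
  3 0 0 0
  0 0 0 0
  0 0 0 0

0 0 0 0
0 0 0 1
3 0 0 0
0 0 0 0
0 0 0 0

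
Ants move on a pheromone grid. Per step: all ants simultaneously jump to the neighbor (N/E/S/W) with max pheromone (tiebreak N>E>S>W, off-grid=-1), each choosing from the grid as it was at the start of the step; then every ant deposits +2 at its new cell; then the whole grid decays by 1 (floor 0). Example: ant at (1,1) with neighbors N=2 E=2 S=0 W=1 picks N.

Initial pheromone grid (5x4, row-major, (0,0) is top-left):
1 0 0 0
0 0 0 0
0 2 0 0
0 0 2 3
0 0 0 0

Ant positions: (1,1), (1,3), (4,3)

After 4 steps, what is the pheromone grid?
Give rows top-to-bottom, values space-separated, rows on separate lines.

After step 1: ants at (2,1),(0,3),(3,3)
  0 0 0 1
  0 0 0 0
  0 3 0 0
  0 0 1 4
  0 0 0 0
After step 2: ants at (1,1),(1,3),(3,2)
  0 0 0 0
  0 1 0 1
  0 2 0 0
  0 0 2 3
  0 0 0 0
After step 3: ants at (2,1),(0,3),(3,3)
  0 0 0 1
  0 0 0 0
  0 3 0 0
  0 0 1 4
  0 0 0 0
After step 4: ants at (1,1),(1,3),(3,2)
  0 0 0 0
  0 1 0 1
  0 2 0 0
  0 0 2 3
  0 0 0 0

0 0 0 0
0 1 0 1
0 2 0 0
0 0 2 3
0 0 0 0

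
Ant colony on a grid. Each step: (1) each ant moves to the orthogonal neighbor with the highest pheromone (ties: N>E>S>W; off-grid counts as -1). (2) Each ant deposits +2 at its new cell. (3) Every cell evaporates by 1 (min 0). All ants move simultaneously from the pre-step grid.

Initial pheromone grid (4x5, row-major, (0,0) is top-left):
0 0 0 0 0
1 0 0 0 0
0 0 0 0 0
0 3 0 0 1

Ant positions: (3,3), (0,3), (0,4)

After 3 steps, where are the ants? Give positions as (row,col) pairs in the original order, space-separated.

Step 1: ant0:(3,3)->E->(3,4) | ant1:(0,3)->E->(0,4) | ant2:(0,4)->S->(1,4)
  grid max=2 at (3,1)
Step 2: ant0:(3,4)->N->(2,4) | ant1:(0,4)->S->(1,4) | ant2:(1,4)->N->(0,4)
  grid max=2 at (0,4)
Step 3: ant0:(2,4)->N->(1,4) | ant1:(1,4)->N->(0,4) | ant2:(0,4)->S->(1,4)
  grid max=5 at (1,4)

(1,4) (0,4) (1,4)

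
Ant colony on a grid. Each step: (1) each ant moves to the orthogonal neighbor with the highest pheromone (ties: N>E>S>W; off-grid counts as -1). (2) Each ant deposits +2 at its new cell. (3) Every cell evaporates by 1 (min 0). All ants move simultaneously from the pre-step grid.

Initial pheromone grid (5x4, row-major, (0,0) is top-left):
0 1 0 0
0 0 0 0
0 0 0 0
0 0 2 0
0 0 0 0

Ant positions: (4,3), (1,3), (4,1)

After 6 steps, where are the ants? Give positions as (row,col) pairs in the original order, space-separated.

Step 1: ant0:(4,3)->N->(3,3) | ant1:(1,3)->N->(0,3) | ant2:(4,1)->N->(3,1)
  grid max=1 at (0,3)
Step 2: ant0:(3,3)->W->(3,2) | ant1:(0,3)->S->(1,3) | ant2:(3,1)->E->(3,2)
  grid max=4 at (3,2)
Step 3: ant0:(3,2)->N->(2,2) | ant1:(1,3)->N->(0,3) | ant2:(3,2)->N->(2,2)
  grid max=3 at (2,2)
Step 4: ant0:(2,2)->S->(3,2) | ant1:(0,3)->S->(1,3) | ant2:(2,2)->S->(3,2)
  grid max=6 at (3,2)
Step 5: ant0:(3,2)->N->(2,2) | ant1:(1,3)->N->(0,3) | ant2:(3,2)->N->(2,2)
  grid max=5 at (2,2)
Step 6: ant0:(2,2)->S->(3,2) | ant1:(0,3)->S->(1,3) | ant2:(2,2)->S->(3,2)
  grid max=8 at (3,2)

(3,2) (1,3) (3,2)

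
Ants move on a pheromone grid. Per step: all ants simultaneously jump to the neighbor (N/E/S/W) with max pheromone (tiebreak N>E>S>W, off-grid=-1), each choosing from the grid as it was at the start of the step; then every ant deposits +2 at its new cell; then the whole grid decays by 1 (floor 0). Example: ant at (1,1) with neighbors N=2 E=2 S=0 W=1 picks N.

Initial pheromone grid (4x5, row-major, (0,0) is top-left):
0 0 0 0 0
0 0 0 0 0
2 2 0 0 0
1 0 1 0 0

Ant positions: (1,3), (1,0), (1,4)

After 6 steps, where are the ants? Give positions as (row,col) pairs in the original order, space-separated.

Step 1: ant0:(1,3)->N->(0,3) | ant1:(1,0)->S->(2,0) | ant2:(1,4)->N->(0,4)
  grid max=3 at (2,0)
Step 2: ant0:(0,3)->E->(0,4) | ant1:(2,0)->E->(2,1) | ant2:(0,4)->W->(0,3)
  grid max=2 at (0,3)
Step 3: ant0:(0,4)->W->(0,3) | ant1:(2,1)->W->(2,0) | ant2:(0,3)->E->(0,4)
  grid max=3 at (0,3)
Step 4: ant0:(0,3)->E->(0,4) | ant1:(2,0)->E->(2,1) | ant2:(0,4)->W->(0,3)
  grid max=4 at (0,3)
Step 5: ant0:(0,4)->W->(0,3) | ant1:(2,1)->W->(2,0) | ant2:(0,3)->E->(0,4)
  grid max=5 at (0,3)
Step 6: ant0:(0,3)->E->(0,4) | ant1:(2,0)->E->(2,1) | ant2:(0,4)->W->(0,3)
  grid max=6 at (0,3)

(0,4) (2,1) (0,3)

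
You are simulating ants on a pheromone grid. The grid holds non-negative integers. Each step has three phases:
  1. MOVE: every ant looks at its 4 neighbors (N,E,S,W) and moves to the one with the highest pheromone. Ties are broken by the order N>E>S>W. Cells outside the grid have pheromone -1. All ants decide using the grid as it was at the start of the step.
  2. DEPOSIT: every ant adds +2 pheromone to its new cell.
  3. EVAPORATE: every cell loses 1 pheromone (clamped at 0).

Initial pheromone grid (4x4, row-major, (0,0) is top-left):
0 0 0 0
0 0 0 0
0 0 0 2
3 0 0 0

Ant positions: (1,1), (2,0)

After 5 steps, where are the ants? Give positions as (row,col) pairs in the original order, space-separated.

Step 1: ant0:(1,1)->N->(0,1) | ant1:(2,0)->S->(3,0)
  grid max=4 at (3,0)
Step 2: ant0:(0,1)->E->(0,2) | ant1:(3,0)->N->(2,0)
  grid max=3 at (3,0)
Step 3: ant0:(0,2)->E->(0,3) | ant1:(2,0)->S->(3,0)
  grid max=4 at (3,0)
Step 4: ant0:(0,3)->S->(1,3) | ant1:(3,0)->N->(2,0)
  grid max=3 at (3,0)
Step 5: ant0:(1,3)->N->(0,3) | ant1:(2,0)->S->(3,0)
  grid max=4 at (3,0)

(0,3) (3,0)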